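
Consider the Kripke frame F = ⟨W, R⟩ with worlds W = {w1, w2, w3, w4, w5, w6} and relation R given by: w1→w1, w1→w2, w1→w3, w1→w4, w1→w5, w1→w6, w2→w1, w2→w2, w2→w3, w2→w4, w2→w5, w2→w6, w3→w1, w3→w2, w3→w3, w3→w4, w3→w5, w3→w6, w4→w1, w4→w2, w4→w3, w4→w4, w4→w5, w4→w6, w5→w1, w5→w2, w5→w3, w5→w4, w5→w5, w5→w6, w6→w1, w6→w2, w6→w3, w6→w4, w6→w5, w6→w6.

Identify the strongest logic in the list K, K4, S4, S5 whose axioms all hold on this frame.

Transitive (axiom 4): yes — every two-step R-path is closed by a direct edge.
Reflexive (axiom T): yes — every world is R-related to itself.
Euclidean (axiom 5): yes — any two successors of a common world are R-related.
So F validates K, K4, S4, S5. The strongest is S5.

S5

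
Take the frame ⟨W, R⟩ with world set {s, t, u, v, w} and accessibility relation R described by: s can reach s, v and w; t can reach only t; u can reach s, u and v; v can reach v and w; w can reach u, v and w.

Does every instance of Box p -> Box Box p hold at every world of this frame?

Axiom 4 corresponds to the accessibility relation being transitive.
Transitive: no — s R w and w R u, but not s R u.

No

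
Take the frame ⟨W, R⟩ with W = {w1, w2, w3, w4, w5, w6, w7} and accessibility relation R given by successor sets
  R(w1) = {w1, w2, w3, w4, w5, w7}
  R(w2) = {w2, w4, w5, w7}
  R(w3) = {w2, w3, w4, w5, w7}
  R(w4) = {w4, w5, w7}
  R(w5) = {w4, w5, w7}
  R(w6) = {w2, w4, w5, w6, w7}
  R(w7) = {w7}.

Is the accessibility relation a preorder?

Reflexive: yes — every world is R-related to itself.
Transitive: yes — every two-step R-path is closed by a direct edge.
So R is a preorder.

Yes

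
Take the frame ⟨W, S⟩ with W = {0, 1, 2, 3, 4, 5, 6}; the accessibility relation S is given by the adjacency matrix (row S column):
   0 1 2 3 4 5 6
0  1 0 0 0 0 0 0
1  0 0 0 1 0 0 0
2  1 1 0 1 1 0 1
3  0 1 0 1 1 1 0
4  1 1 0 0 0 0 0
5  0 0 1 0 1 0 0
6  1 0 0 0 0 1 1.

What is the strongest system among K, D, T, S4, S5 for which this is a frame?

Serial (axiom D): yes — every world has a successor (e.g. 0 S 0).
Reflexive (axiom T): no — 1 is not related to itself.
Transitive (axiom 4): no — 1 S 3 and 3 S 4, but not 1 S 4.
Euclidean (axiom 5): no — 2 S 0 and 2 S 1, but not 0 S 1.
So F validates K, D; T would additionally require S to be reflexive. The strongest is D.

D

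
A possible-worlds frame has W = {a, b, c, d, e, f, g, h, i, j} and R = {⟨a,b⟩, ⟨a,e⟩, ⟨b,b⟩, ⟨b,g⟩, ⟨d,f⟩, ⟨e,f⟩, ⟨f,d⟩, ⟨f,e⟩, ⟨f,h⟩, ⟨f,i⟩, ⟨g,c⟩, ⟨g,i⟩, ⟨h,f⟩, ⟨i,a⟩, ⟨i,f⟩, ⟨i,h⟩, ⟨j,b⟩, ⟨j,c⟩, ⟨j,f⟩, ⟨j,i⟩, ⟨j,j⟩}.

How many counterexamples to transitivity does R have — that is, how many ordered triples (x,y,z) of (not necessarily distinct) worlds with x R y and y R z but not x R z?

35

Enumerating: (a,b,g), (a,e,f), (b,g,c), (b,g,i), (d,f,d), (d,f,e), (d,f,h), (d,f,i), (e,f,d), (e,f,e), (e,f,h), (e,f,i), … and 23 more.
Total: 35.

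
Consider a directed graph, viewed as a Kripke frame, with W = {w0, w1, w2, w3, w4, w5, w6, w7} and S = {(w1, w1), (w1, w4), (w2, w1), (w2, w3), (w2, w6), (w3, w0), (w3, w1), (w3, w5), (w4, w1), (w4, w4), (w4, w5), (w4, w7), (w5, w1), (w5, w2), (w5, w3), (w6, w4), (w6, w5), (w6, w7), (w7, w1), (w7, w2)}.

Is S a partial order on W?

Reflexive: no — w0 is not related to itself.
Transitive: no — w1 S w4 and w4 S w5, but not w1 S w5.
Antisymmetric: no — w1 S w4 and w4 S w1 with w1 ≠ w4.
So S is not a partial order.

No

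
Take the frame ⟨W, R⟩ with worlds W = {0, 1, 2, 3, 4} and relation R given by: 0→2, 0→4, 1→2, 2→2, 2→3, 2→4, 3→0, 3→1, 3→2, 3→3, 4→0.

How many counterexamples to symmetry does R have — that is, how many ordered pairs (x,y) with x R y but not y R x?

Enumerating: (0,2), (1,2), (2,4), (3,0), (3,1).

5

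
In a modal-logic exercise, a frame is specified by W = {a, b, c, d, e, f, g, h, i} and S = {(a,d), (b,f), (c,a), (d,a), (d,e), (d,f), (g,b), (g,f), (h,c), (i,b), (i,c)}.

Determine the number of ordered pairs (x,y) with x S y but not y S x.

9

Enumerating: (b,f), (c,a), (d,e), (d,f), (g,b), (g,f), (h,c), (i,b), (i,c).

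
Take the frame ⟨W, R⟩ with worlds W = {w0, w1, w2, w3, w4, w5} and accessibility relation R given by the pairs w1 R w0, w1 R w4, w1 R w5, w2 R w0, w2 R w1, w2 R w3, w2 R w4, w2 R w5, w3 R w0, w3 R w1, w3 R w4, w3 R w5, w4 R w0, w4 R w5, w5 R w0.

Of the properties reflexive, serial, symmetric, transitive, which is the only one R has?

Reflexive: no — w0 is not related to itself.
Serial: no — w0 has no R-successor.
Symmetric: no — w1 R w0 but not w0 R w1.
Transitive: yes — every two-step R-path is closed by a direct edge.
Only transitive holds.

transitive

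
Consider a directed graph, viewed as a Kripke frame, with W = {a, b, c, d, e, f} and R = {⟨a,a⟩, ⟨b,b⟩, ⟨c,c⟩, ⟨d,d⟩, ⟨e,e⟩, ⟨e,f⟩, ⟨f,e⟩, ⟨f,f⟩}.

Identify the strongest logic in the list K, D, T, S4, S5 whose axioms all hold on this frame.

S5

Serial (axiom D): yes — every world has a successor (e.g. a R a).
Reflexive (axiom T): yes — every world is R-related to itself.
Transitive (axiom 4): yes — every two-step R-path is closed by a direct edge.
Euclidean (axiom 5): yes — any two successors of a common world are R-related.
So F validates K, D, T, S4, S5. The strongest is S5.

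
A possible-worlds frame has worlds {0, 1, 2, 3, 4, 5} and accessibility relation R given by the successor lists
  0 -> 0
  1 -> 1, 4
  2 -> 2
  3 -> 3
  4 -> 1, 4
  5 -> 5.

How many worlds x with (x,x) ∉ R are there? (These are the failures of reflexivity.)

R is reflexive; there are no such worlds.

0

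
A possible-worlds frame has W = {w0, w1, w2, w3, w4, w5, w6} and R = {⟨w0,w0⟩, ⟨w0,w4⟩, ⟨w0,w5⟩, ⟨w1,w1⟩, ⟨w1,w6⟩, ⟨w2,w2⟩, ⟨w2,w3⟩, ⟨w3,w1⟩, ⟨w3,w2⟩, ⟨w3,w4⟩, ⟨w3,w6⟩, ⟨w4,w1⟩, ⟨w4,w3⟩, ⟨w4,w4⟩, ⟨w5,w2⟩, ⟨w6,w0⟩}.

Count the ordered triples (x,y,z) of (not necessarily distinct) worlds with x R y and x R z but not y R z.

Enumerating: (w0,w4,w0), (w0,w4,w5), (w0,w5,w0), (w0,w5,w4), (w0,w5,w5), (w1,w6,w1), (w1,w6,w6), (w2,w3,w3), (w3,w1,w2), (w3,w1,w4), (w3,w2,w1), (w3,w2,w4), … and 10 more.
Total: 22.

22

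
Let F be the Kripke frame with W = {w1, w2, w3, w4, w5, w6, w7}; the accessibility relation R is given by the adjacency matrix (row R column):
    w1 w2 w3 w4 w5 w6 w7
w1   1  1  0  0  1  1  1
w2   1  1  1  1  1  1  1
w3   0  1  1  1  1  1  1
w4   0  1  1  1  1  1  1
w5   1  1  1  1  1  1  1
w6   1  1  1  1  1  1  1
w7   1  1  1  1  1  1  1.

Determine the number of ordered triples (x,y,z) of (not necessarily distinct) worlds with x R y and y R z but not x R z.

Enumerating: (w1,w2,w3), (w1,w2,w4), (w1,w5,w3), (w1,w5,w4), (w1,w6,w3), (w1,w6,w4), (w1,w7,w3), (w1,w7,w4), (w3,w2,w1), (w3,w5,w1), (w3,w6,w1), (w3,w7,w1), (w4,w2,w1), (w4,w5,w1), (w4,w6,w1), (w4,w7,w1).

16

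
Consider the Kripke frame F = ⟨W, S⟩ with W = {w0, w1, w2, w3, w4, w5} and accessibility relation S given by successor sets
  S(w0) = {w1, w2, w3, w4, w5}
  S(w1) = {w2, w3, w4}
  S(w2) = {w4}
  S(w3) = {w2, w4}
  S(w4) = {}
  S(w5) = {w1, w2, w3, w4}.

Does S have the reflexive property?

Reflexive: no — w0 is not related to itself.

No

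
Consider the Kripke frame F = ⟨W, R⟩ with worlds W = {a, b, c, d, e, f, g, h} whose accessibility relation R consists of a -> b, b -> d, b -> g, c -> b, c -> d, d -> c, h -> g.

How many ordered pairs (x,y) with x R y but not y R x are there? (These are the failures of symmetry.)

5

Enumerating: (a,b), (b,d), (b,g), (c,b), (h,g).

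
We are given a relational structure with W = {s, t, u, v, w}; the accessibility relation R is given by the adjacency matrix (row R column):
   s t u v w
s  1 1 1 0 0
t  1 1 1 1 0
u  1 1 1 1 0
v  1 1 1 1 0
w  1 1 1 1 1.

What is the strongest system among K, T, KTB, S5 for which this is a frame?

T

Reflexive (axiom T): yes — every world is R-related to itself.
Symmetric (axiom B): no — v R s but not s R v.
Euclidean (axiom 5): no — t R s and t R v, but not s R v.
So F validates K, T; KTB would additionally require R to be symmetric. The strongest is T.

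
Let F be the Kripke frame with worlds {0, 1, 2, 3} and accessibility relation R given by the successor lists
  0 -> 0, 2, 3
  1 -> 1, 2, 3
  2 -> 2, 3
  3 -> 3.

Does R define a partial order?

Yes

Reflexive: yes — every world is R-related to itself.
Transitive: yes — every two-step R-path is closed by a direct edge.
Antisymmetric: yes — no distinct pair is related both ways.
So R is a partial order.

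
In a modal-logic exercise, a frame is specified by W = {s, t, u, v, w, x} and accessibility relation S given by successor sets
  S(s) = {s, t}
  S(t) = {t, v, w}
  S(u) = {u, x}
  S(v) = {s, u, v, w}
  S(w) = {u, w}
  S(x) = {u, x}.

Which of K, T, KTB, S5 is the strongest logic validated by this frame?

Reflexive (axiom T): yes — every world is S-related to itself.
Symmetric (axiom B): no — s S t but not t S s.
Euclidean (axiom 5): no — t S w and t S v, but not w S v.
So F validates K, T; KTB would additionally require S to be symmetric. The strongest is T.

T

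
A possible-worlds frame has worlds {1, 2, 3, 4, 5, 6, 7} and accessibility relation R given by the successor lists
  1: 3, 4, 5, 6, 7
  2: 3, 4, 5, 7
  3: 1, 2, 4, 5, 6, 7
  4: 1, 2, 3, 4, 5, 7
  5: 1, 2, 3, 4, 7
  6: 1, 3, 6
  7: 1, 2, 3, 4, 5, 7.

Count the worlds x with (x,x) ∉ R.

Enumerating: 1, 2, 3, 5.

4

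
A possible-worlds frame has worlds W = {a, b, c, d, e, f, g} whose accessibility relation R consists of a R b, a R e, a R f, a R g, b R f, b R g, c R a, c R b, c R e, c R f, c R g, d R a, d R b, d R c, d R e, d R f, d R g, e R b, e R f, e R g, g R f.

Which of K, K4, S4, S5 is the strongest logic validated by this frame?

Transitive (axiom 4): yes — every two-step R-path is closed by a direct edge.
Reflexive (axiom T): no — a is not related to itself.
Euclidean (axiom 5): no — a R b and a R e, but not b R e.
So F validates K, K4; S4 would additionally require R to be reflexive. The strongest is K4.

K4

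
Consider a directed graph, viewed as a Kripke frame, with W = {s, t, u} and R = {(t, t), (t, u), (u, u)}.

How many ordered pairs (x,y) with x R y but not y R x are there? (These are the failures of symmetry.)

1

Enumerating: (t,u).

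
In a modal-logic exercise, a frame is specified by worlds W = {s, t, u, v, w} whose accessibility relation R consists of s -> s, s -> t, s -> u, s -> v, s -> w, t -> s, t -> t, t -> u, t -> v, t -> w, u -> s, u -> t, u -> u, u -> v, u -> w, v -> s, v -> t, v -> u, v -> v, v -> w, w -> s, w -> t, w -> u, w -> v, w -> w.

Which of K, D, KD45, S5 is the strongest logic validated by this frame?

Serial (axiom D): yes — every world has a successor (e.g. s R s).
Euclidean (axiom 5): yes — any two successors of a common world are R-related.
Transitive (axiom 4): yes — every two-step R-path is closed by a direct edge.
Reflexive (axiom T): yes — every world is R-related to itself.
So F validates K, D, KD45, S5. The strongest is S5.

S5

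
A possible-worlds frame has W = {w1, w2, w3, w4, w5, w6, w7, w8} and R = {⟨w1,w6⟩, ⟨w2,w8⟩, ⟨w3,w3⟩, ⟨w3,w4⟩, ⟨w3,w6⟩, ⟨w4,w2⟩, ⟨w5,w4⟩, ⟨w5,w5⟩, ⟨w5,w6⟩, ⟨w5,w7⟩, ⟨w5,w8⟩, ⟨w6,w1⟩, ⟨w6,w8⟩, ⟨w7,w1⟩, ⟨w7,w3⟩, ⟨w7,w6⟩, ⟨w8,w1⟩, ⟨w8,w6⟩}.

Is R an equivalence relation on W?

No

Reflexive: no — w1 is not related to itself.
Symmetric: no — w2 R w8 but not w8 R w2.
Transitive: no — w1 R w6 and w6 R w8, but not w1 R w8.
So R is not an equivalence relation.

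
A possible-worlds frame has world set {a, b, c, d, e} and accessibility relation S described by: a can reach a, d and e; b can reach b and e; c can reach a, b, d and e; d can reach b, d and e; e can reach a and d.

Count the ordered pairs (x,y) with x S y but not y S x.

Enumerating: (a,d), (b,e), (c,a), (c,b), (c,d), (c,e), (d,b).

7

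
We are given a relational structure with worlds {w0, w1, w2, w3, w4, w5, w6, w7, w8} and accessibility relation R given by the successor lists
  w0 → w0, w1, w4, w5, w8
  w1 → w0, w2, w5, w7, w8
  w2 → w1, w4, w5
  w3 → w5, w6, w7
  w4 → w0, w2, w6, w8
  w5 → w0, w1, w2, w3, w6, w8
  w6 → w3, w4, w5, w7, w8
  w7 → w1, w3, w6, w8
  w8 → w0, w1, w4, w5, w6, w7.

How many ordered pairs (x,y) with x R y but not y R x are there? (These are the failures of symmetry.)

0

R is symmetric; there are no such tuples.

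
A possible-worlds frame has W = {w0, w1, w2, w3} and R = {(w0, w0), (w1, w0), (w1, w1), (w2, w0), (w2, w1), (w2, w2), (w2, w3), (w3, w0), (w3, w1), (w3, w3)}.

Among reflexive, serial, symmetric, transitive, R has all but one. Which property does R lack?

Reflexive: yes — every world is R-related to itself.
Serial: yes — every world has a successor (e.g. w0 R w0).
Symmetric: no — w1 R w0 but not w0 R w1.
Transitive: yes — every two-step R-path is closed by a direct edge.
Only symmetric fails.

symmetric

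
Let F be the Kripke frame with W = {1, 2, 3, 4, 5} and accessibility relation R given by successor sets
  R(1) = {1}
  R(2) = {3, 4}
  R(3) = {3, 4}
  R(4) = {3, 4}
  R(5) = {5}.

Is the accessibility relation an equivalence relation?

No

Reflexive: no — 2 is not related to itself.
Symmetric: no — 2 R 3 but not 3 R 2.
Transitive: yes — every two-step R-path is closed by a direct edge.
So R is not an equivalence relation.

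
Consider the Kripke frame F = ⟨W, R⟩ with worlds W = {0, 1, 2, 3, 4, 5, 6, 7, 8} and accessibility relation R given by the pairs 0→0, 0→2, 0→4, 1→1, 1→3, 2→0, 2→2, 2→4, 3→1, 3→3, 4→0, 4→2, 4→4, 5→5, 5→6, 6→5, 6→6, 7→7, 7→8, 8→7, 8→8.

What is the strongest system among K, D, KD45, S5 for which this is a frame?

Serial (axiom D): yes — every world has a successor (e.g. 0 R 0).
Euclidean (axiom 5): yes — any two successors of a common world are R-related.
Transitive (axiom 4): yes — every two-step R-path is closed by a direct edge.
Reflexive (axiom T): yes — every world is R-related to itself.
So F validates K, D, KD45, S5. The strongest is S5.

S5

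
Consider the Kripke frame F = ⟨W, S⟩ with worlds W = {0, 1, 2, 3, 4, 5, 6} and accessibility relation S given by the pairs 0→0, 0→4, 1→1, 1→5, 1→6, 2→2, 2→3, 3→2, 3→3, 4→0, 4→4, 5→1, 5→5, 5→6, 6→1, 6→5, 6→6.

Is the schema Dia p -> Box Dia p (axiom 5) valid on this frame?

Yes

The schema 5 characterises exactly the Euclidean frames.
Euclidean: yes — any two successors of a common world are S-related.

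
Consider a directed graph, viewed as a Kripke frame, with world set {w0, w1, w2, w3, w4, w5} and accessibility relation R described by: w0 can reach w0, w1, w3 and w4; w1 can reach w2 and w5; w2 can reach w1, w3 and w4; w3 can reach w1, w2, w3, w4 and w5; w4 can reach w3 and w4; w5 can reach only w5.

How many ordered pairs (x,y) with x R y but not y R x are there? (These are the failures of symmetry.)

Enumerating: (w0,w1), (w0,w3), (w0,w4), (w1,w5), (w2,w4), (w3,w1), (w3,w5).

7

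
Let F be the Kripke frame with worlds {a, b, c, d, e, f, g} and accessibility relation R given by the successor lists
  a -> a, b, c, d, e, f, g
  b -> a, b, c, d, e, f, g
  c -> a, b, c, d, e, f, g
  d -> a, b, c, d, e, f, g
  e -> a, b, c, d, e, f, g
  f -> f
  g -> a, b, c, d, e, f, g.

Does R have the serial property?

Yes

Serial: yes — every world has a successor (e.g. a R a).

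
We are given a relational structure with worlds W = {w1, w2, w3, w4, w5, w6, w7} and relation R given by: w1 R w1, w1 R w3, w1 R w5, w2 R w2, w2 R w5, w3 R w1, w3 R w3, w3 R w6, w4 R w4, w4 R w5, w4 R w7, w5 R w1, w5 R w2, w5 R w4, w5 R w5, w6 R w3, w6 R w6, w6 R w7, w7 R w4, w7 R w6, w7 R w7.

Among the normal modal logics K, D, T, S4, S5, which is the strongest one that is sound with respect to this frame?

T

Serial (axiom D): yes — every world has a successor (e.g. w1 R w1).
Reflexive (axiom T): yes — every world is R-related to itself.
Transitive (axiom 4): no — w1 R w3 and w3 R w6, but not w1 R w6.
Euclidean (axiom 5): no — w1 R w3 and w1 R w5, but not w3 R w5.
So F validates K, D, T; S4 would additionally require R to be transitive. The strongest is T.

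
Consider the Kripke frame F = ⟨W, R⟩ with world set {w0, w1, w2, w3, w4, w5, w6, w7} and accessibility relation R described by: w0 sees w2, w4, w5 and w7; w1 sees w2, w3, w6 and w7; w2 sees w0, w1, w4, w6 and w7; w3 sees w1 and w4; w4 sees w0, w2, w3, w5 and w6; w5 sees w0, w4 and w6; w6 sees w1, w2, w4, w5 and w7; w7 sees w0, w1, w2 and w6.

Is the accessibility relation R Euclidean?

Euclidean: no — w0 R w2 and w0 R w5, but not w2 R w5.

No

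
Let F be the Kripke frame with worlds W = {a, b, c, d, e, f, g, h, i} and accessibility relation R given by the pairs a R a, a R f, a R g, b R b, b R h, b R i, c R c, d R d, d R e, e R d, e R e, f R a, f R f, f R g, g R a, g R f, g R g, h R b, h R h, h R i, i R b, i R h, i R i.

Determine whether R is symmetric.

Symmetric: yes — every pair in R has its reverse in R.

Yes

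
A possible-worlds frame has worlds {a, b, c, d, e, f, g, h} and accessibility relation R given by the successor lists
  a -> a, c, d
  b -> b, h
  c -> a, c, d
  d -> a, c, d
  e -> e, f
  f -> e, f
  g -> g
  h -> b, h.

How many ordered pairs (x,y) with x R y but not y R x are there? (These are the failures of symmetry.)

0

R is symmetric; there are no such tuples.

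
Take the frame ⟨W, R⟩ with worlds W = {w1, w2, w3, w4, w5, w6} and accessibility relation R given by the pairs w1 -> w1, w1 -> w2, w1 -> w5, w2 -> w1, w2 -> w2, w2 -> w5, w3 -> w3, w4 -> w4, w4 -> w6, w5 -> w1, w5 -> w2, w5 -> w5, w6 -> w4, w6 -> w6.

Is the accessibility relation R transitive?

Yes

Transitive: yes — every two-step R-path is closed by a direct edge.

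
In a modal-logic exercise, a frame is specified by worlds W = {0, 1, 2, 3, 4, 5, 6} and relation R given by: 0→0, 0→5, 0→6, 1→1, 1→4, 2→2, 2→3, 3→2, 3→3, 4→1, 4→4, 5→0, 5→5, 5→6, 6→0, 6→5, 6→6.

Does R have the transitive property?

Yes

Transitive: yes — every two-step R-path is closed by a direct edge.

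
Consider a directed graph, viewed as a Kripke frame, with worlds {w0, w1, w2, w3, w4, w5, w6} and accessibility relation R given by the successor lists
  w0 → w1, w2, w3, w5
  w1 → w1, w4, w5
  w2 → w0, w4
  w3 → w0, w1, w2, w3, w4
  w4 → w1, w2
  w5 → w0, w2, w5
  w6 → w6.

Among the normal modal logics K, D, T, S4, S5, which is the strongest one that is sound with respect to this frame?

D

Serial (axiom D): yes — every world has a successor (e.g. w0 R w1).
Reflexive (axiom T): no — w0 is not related to itself.
Transitive (axiom 4): no — w0 R w1 and w1 R w4, but not w0 R w4.
Euclidean (axiom 5): no — w0 R w1 and w0 R w2, but not w1 R w2.
So F validates K, D; T would additionally require R to be reflexive. The strongest is D.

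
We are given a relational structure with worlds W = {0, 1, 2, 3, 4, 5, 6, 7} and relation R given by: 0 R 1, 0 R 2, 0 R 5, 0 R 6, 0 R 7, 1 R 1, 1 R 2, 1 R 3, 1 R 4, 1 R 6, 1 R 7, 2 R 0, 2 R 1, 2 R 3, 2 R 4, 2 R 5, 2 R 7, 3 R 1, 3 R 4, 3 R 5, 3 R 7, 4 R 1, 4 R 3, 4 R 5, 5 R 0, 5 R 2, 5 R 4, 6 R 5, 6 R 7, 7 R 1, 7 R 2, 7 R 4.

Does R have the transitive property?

No

Transitive: no — 0 R 1 and 1 R 3, but not 0 R 3.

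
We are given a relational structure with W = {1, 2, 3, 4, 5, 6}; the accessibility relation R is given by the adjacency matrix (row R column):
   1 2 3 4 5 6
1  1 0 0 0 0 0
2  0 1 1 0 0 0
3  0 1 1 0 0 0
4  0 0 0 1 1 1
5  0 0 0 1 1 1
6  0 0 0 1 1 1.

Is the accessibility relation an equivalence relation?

Yes

Reflexive: yes — every world is R-related to itself.
Symmetric: yes — every pair in R has its reverse in R.
Transitive: yes — every two-step R-path is closed by a direct edge.
So R is an equivalence relation.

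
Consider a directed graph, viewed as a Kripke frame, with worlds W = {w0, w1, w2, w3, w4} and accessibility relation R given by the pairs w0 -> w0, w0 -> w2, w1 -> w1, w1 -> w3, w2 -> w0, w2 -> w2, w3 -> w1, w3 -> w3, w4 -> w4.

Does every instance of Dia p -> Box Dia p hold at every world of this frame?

Yes

By correspondence theory, 5 is valid on a frame iff R is Euclidean.
Euclidean: yes — any two successors of a common world are R-related.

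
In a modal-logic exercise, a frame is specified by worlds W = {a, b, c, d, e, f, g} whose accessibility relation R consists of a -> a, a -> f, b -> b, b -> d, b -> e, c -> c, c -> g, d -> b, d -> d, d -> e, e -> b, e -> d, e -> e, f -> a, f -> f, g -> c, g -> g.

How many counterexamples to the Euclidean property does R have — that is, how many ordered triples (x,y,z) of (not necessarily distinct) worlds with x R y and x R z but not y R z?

R is Euclidean; there are no such tuples.

0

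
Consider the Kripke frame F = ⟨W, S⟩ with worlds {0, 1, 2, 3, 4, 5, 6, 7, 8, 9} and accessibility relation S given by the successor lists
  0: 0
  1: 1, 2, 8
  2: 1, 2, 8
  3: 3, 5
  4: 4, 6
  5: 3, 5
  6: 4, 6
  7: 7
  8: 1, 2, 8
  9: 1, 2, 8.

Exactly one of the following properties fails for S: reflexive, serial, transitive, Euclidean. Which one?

Reflexive: no — 9 is not related to itself.
Serial: yes — every world has a successor (e.g. 0 S 0).
Transitive: yes — every two-step S-path is closed by a direct edge.
Euclidean: yes — any two successors of a common world are S-related.
Only reflexive fails.

reflexive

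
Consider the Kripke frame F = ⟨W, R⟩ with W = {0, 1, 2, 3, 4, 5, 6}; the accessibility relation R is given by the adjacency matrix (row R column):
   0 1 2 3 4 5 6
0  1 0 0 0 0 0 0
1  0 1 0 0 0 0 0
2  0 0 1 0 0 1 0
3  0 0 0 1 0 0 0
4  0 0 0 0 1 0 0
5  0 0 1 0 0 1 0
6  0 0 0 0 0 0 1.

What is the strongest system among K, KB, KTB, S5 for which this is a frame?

S5

Symmetric (axiom B): yes — every pair in R has its reverse in R.
Reflexive (axiom T): yes — every world is R-related to itself.
Euclidean (axiom 5): yes — any two successors of a common world are R-related.
So F validates K, KB, KTB, S5. The strongest is S5.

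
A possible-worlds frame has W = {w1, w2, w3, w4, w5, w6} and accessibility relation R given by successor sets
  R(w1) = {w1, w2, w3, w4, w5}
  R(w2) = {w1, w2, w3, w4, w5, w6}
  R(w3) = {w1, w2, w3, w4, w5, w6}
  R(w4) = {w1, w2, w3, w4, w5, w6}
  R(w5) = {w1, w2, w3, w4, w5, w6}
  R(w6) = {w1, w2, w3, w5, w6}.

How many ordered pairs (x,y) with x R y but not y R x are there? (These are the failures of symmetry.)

Enumerating: (w4,w6), (w6,w1).

2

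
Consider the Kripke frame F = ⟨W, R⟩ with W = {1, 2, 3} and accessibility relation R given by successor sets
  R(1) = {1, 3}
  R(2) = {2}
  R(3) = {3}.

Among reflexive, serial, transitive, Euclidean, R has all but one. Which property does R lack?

Reflexive: yes — every world is R-related to itself.
Serial: yes — every world has a successor (e.g. 1 R 1).
Transitive: yes — every two-step R-path is closed by a direct edge.
Euclidean: no — 1 R 3 and 1 R 1, but not 3 R 1.
Only Euclidean fails.

Euclidean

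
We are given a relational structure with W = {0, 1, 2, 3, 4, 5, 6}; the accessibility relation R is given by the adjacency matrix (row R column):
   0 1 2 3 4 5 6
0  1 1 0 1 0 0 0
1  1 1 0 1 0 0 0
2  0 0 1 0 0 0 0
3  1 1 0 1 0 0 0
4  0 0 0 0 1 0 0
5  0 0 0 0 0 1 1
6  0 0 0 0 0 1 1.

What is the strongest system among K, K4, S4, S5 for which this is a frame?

S5

Transitive (axiom 4): yes — every two-step R-path is closed by a direct edge.
Reflexive (axiom T): yes — every world is R-related to itself.
Euclidean (axiom 5): yes — any two successors of a common world are R-related.
So F validates K, K4, S4, S5. The strongest is S5.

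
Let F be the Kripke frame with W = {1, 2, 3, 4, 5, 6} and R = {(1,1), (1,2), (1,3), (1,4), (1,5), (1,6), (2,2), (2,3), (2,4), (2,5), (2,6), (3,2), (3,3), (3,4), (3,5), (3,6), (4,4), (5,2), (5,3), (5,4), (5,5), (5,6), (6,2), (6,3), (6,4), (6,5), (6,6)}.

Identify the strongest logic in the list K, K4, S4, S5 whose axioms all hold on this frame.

Transitive (axiom 4): yes — every two-step R-path is closed by a direct edge.
Reflexive (axiom T): yes — every world is R-related to itself.
Euclidean (axiom 5): no — 1 R 4 and 1 R 2, but not 4 R 2.
So F validates K, K4, S4; S5 would additionally require R to be Euclidean. The strongest is S4.

S4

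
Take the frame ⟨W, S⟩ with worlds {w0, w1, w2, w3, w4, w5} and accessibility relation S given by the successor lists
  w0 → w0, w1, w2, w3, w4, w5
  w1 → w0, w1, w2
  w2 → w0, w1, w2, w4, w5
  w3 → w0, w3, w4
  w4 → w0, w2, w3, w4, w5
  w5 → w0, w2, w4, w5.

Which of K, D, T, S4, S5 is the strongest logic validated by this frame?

Serial (axiom D): yes — every world has a successor (e.g. w0 S w0).
Reflexive (axiom T): yes — every world is S-related to itself.
Transitive (axiom 4): no — w1 S w0 and w0 S w3, but not w1 S w3.
Euclidean (axiom 5): no — w0 S w1 and w0 S w3, but not w1 S w3.
So F validates K, D, T; S4 would additionally require S to be transitive. The strongest is T.

T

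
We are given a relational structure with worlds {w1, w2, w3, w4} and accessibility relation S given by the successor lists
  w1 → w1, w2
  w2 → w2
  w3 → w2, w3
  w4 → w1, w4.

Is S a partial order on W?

No

Reflexive: yes — every world is S-related to itself.
Transitive: no — w4 S w1 and w1 S w2, but not w4 S w2.
Antisymmetric: yes — no distinct pair is related both ways.
So S is not a partial order.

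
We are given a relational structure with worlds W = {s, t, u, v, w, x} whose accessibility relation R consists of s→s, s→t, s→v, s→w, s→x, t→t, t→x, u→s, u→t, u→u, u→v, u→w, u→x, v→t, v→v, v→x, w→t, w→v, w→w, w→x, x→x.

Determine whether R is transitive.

Yes

Transitive: yes — every two-step R-path is closed by a direct edge.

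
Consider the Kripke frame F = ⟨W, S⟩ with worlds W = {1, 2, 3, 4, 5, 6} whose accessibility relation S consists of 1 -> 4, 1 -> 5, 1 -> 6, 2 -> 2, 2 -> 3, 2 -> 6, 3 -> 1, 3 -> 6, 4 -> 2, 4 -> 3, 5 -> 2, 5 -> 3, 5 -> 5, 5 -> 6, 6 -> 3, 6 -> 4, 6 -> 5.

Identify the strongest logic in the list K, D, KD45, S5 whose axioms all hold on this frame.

D

Serial (axiom D): yes — every world has a successor (e.g. 1 S 4).
Euclidean (axiom 5): no — 1 S 4 and 1 S 5, but not 4 S 5.
Transitive (axiom 4): no — 1 S 4 and 4 S 2, but not 1 S 2.
Reflexive (axiom T): no — 1 is not related to itself.
So F validates K, D; KD45 would additionally require S to be Euclidean and transitive. The strongest is D.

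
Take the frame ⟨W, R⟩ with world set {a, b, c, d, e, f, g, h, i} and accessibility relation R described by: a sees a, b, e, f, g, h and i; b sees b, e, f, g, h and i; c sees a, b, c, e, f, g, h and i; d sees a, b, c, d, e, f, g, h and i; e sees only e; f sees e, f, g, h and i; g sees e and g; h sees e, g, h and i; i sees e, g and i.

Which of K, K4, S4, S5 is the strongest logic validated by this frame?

S4

Transitive (axiom 4): yes — every two-step R-path is closed by a direct edge.
Reflexive (axiom T): yes — every world is R-related to itself.
Euclidean (axiom 5): no — a R e and a R b, but not e R b.
So F validates K, K4, S4; S5 would additionally require R to be Euclidean. The strongest is S4.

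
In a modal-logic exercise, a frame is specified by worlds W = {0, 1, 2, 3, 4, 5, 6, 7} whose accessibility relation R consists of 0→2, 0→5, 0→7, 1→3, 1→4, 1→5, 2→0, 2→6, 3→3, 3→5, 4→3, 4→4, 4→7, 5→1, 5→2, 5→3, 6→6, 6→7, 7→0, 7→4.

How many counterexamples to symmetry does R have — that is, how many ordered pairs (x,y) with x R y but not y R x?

7

Enumerating: (0,5), (1,3), (1,4), (2,6), (4,3), (5,2), (6,7).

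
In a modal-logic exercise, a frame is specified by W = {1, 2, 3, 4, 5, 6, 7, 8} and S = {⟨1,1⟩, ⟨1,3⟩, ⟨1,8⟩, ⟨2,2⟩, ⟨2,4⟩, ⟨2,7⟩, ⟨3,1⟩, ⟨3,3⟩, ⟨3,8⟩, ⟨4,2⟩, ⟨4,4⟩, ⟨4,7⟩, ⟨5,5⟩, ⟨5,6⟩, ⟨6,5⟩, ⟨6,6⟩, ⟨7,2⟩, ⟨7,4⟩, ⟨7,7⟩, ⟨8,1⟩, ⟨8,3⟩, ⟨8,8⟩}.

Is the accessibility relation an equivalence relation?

Reflexive: yes — every world is S-related to itself.
Symmetric: yes — every pair in S has its reverse in S.
Transitive: yes — every two-step S-path is closed by a direct edge.
So S is an equivalence relation.

Yes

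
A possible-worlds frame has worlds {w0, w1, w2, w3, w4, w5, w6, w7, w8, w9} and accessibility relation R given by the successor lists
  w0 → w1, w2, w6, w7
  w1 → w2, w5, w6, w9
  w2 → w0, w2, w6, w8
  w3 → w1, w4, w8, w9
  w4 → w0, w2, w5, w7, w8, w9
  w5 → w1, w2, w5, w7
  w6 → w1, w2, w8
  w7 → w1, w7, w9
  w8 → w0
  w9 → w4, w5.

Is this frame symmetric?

No

Symmetric: no — w0 R w1 but not w1 R w0.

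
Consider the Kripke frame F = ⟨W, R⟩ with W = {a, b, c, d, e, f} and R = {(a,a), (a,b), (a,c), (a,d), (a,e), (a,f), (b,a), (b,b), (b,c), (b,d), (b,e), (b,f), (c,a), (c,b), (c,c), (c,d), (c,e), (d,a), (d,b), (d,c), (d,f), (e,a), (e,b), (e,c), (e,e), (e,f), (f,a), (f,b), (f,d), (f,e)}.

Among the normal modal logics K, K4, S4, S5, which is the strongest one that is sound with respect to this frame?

Transitive (axiom 4): no — c R a and a R f, but not c R f.
Reflexive (axiom T): no — d is not related to itself.
Euclidean (axiom 5): no — a R c and a R f, but not c R f.
So F validates K; K4 would additionally require R to be transitive. The strongest is K.

K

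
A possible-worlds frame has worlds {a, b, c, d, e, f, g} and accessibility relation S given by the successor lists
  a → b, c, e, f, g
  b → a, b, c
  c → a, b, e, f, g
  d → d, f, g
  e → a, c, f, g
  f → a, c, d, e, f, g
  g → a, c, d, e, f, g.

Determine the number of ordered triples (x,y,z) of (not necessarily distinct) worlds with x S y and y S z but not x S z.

38

Enumerating: (a,b,a), (a,c,a), (a,e,a), (a,f,a), (a,f,d), (a,g,a), (a,g,d), (b,a,e), (b,a,f), (b,a,g), (b,c,e), (b,c,f), … and 26 more.
Total: 38.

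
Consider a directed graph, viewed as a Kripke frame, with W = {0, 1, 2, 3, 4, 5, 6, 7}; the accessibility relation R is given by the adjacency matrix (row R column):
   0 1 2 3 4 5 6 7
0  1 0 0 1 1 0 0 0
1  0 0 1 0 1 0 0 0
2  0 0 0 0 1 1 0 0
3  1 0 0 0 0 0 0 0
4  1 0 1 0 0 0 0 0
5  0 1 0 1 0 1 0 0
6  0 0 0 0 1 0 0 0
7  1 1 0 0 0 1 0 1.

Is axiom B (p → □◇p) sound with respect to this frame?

No

Axiom B corresponds to the accessibility relation being symmetric.
Symmetric: no — 1 R 2 but not 2 R 1.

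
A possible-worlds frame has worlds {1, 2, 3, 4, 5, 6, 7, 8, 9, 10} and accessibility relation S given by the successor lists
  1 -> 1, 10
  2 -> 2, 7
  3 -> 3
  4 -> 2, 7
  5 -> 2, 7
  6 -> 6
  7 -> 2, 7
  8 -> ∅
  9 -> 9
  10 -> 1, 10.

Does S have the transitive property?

Yes

Transitive: yes — every two-step S-path is closed by a direct edge.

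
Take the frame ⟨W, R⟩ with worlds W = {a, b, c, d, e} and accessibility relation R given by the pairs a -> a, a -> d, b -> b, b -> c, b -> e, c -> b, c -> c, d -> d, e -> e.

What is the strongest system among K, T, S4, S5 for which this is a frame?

T

Reflexive (axiom T): yes — every world is R-related to itself.
Transitive (axiom 4): no — c R b and b R e, but not c R e.
Euclidean (axiom 5): no — b R c and b R e, but not c R e.
So F validates K, T; S4 would additionally require R to be transitive. The strongest is T.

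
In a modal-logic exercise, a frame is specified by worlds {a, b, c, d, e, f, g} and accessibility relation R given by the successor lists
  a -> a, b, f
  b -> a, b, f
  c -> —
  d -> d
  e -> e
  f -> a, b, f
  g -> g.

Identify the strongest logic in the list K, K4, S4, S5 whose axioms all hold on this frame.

K4

Transitive (axiom 4): yes — every two-step R-path is closed by a direct edge.
Reflexive (axiom T): no — c is not related to itself.
Euclidean (axiom 5): yes — any two successors of a common world are R-related.
So F validates K, K4; S4 would additionally require R to be reflexive. The strongest is K4.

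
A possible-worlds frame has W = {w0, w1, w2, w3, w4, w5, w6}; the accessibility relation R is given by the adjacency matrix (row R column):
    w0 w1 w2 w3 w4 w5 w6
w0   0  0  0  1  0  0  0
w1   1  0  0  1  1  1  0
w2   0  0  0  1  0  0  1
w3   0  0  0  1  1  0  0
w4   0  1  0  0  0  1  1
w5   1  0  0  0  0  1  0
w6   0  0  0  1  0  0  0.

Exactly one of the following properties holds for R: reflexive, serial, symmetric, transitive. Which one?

Reflexive: no — w0 is not related to itself.
Serial: yes — every world has a successor (e.g. w0 R w3).
Symmetric: no — w0 R w3 but not w3 R w0.
Transitive: no — w0 R w3 and w3 R w4, but not w0 R w4.
Only serial holds.

serial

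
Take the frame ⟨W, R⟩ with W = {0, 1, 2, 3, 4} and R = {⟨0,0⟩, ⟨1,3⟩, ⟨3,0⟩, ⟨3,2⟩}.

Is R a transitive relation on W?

Transitive: no — 1 R 3 and 3 R 0, but not 1 R 0.

No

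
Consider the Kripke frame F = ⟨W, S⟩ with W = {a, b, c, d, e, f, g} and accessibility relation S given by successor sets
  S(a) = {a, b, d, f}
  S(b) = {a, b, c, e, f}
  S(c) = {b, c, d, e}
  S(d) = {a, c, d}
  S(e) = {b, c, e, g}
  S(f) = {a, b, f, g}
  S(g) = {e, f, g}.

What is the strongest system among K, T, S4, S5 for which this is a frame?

T

Reflexive (axiom T): yes — every world is S-related to itself.
Transitive (axiom 4): no — a S b and b S c, but not a S c.
Euclidean (axiom 5): no — a S b and a S d, but not b S d.
So F validates K, T; S4 would additionally require S to be transitive. The strongest is T.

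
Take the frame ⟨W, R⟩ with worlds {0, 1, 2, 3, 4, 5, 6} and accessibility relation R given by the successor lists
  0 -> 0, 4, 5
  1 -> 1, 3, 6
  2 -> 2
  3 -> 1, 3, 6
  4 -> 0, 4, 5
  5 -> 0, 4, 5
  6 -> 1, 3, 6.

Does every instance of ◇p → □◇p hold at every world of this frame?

Yes

The schema 5 characterises exactly the Euclidean frames.
Euclidean: yes — any two successors of a common world are R-related.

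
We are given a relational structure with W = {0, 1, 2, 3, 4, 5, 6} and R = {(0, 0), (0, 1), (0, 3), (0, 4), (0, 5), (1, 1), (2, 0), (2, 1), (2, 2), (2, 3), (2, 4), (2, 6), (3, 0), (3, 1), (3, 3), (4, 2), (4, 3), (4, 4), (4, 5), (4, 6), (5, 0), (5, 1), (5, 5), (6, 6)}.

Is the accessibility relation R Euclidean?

No

Euclidean: no — 0 R 1 and 0 R 3, but not 1 R 3.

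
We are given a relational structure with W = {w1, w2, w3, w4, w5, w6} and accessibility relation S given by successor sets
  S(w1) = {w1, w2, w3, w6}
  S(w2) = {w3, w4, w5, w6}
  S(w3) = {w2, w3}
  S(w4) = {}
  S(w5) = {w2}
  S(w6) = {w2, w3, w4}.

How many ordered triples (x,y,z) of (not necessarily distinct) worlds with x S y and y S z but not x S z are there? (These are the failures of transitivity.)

Enumerating: (w1,w2,w4), (w1,w2,w5), (w1,w6,w4), (w2,w3,w2), (w2,w5,w2), (w2,w6,w2), (w3,w2,w4), (w3,w2,w5), (w3,w2,w6), (w5,w2,w3), (w5,w2,w4), (w5,w2,w5), (w5,w2,w6), (w6,w2,w5), (w6,w2,w6).

15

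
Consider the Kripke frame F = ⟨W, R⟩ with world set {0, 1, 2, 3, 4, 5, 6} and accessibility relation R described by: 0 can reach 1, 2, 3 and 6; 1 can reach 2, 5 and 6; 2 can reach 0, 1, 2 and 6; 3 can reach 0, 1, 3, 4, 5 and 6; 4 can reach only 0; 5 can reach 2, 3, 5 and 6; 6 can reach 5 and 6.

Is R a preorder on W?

No

Reflexive: no — 0 is not related to itself.
Transitive: no — 0 R 1 and 1 R 5, but not 0 R 5.
So R is not a preorder.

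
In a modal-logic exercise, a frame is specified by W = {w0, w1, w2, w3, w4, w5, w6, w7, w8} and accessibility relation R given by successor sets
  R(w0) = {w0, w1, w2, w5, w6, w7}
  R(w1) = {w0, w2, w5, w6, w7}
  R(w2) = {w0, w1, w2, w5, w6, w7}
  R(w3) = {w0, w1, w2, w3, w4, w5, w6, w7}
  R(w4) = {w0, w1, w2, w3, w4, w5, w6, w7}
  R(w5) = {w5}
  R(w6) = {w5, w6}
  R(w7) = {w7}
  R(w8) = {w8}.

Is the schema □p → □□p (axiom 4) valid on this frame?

The schema 4 characterises exactly the transitive frames.
Transitive: no — w1 R w0 and w0 R w1, but not w1 R w1.

No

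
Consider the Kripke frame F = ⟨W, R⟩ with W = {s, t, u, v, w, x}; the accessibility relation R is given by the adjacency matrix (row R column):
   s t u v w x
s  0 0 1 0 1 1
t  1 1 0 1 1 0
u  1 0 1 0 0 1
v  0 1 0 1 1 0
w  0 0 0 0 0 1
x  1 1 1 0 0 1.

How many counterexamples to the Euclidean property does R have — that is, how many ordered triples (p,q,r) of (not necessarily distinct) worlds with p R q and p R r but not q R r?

21

Enumerating: (s,u,w), (s,w,u), (s,w,w), (s,x,w), (t,s,s), (t,s,t), (t,s,v), (t,v,s), (t,w,s), (t,w,t), (t,w,v), (t,w,w), … and 9 more.
Total: 21.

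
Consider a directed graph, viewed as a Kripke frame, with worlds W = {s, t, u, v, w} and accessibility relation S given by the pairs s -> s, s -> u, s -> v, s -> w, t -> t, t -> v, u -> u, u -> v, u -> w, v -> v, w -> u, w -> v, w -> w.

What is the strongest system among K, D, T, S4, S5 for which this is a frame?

S4

Serial (axiom D): yes — every world has a successor (e.g. s S s).
Reflexive (axiom T): yes — every world is S-related to itself.
Transitive (axiom 4): yes — every two-step S-path is closed by a direct edge.
Euclidean (axiom 5): no — s S v and s S u, but not v S u.
So F validates K, D, T, S4; S5 would additionally require S to be Euclidean. The strongest is S4.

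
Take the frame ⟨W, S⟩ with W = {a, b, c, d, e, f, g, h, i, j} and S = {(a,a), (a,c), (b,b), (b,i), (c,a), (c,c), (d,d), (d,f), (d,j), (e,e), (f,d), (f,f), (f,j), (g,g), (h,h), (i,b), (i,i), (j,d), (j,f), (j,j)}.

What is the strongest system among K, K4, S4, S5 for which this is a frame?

S5

Transitive (axiom 4): yes — every two-step S-path is closed by a direct edge.
Reflexive (axiom T): yes — every world is S-related to itself.
Euclidean (axiom 5): yes — any two successors of a common world are S-related.
So F validates K, K4, S4, S5. The strongest is S5.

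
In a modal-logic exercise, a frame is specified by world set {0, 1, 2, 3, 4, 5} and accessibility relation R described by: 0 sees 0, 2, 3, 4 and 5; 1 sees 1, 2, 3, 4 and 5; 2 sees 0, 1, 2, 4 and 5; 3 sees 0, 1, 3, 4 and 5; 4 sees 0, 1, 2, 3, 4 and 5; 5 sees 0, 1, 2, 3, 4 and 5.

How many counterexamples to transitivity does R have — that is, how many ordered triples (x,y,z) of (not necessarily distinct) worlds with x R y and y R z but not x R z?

16

Enumerating: (0,2,1), (0,3,1), (0,4,1), (0,5,1), (1,2,0), (1,3,0), (1,4,0), (1,5,0), (2,0,3), (2,1,3), (2,4,3), (2,5,3), (3,0,2), (3,1,2), (3,4,2), (3,5,2).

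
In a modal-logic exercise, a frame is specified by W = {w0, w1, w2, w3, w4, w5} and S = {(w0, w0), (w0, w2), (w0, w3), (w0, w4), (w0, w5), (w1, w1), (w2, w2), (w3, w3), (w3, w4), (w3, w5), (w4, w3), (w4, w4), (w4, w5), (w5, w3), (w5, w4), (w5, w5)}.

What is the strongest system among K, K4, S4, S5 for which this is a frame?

Transitive (axiom 4): yes — every two-step S-path is closed by a direct edge.
Reflexive (axiom T): yes — every world is S-related to itself.
Euclidean (axiom 5): no — w0 S w2 and w0 S w3, but not w2 S w3.
So F validates K, K4, S4; S5 would additionally require S to be Euclidean. The strongest is S4.

S4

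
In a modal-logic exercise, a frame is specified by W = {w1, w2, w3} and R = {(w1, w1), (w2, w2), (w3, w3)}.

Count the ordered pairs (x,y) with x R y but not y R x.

0

R is symmetric; there are no such tuples.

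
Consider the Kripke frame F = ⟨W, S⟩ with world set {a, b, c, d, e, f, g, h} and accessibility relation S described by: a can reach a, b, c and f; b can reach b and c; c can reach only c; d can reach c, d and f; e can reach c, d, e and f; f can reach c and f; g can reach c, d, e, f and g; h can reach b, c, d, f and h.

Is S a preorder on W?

Reflexive: yes — every world is S-related to itself.
Transitive: yes — every two-step S-path is closed by a direct edge.
So S is a preorder.

Yes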